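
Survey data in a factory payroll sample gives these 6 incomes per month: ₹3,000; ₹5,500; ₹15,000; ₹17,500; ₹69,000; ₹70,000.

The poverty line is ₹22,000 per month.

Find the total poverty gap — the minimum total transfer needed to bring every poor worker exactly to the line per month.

₹47,000

Below z: ₹3,000, ₹5,500, ₹15,000, ₹17,500 (q = 4 of N = 6).
Individual gaps: 22000−3000 = 19000; 22000−5500 = 16500; 22000−15000 = 7000; 22000−17500 = 4500.
Aggregate gap = ₹47,000.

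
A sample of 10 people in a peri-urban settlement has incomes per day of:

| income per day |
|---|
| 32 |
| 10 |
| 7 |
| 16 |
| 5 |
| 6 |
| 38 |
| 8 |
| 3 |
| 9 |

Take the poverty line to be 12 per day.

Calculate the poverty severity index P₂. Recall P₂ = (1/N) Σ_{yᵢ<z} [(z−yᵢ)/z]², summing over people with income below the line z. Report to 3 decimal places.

0.153

Below the line: 3, 5, 6, 7, 8, 9, 10 (q = 7 of N = 10).
Gap ratios (z−y)/z: (12−3)/12 = 0.7500; (12−5)/12 = 0.5833; (12−6)/12 = 0.5000; (12−7)/12 = 0.4167; (12−8)/12 = 0.3333; (12−9)/12 = 0.2500; (12−10)/12 = 0.1667.
Squared: 0.5625; 0.3403; 0.2500; 0.1736; 0.1111; 0.0625; 0.0278.
Sum = 1.527778; P₂ = 1.527778 / 10 = 0.153.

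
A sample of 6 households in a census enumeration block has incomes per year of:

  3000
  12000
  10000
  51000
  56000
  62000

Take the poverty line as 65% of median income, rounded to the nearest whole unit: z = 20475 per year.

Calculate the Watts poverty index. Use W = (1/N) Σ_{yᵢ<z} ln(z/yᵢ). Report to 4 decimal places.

0.5286

Below z: 3000, 10000, 12000 (q = 3 of N = 6).
Log shortfalls: ln(20475/3000) = 1.9206; ln(20475/10000) = 0.7166; ln(20475/12000) = 0.5343.
W = 3.171510 / 6 = 0.5286.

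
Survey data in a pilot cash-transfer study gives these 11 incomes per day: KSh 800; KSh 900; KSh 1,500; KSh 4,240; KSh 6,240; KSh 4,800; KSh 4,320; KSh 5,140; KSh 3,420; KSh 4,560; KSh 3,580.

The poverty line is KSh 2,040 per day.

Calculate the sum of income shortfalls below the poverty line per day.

KSh 2,920

Poor units: KSh 800, KSh 900, KSh 1,500 (q = 3 of N = 11).
Individual gaps: 2040−800 = 1240; 2040−900 = 1140; 2040−1500 = 540.
Aggregate gap = KSh 2,920.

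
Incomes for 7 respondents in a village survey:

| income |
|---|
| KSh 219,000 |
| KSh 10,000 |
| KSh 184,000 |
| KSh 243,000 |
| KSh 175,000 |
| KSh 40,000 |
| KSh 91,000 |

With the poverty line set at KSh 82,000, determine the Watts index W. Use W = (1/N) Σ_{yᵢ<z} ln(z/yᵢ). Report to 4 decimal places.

Below z: KSh 10,000, KSh 40,000 (q = 2 of N = 7).
ln(z/y) terms: ln(82000/10000) = 2.1041; ln(82000/40000) = 0.7178.
W = 2.821974 / 7 = 0.4031.

0.4031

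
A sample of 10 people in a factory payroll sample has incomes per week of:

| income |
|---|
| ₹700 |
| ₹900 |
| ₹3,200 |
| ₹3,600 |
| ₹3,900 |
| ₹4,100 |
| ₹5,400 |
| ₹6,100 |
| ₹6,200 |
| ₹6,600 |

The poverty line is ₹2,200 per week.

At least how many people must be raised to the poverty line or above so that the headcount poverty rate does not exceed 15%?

1

2 of the 10 people are poor, so H = 2/10 = 0.200.
A headcount ratio of at most 15% allows at most ⌊0.15 × 10⌋ = 1 poor people.
So at least 2 − 1 = 1 must be lifted.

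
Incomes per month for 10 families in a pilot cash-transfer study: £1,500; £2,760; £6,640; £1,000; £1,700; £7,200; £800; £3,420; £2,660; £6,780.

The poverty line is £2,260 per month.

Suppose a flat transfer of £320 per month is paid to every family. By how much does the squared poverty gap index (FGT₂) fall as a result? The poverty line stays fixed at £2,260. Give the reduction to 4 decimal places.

Before: below the line — £800, £1,000, £1,500, £1,700; squared poverty gap index (FGT₂) = 0.090265.
After the £320 transfer: below the line — £1,120, £1,320, £1,820, £2,020; squared poverty gap index (FGT₂) = 0.047662.
Reduction = 0.090265 − 0.047662 = 0.0426.

0.0426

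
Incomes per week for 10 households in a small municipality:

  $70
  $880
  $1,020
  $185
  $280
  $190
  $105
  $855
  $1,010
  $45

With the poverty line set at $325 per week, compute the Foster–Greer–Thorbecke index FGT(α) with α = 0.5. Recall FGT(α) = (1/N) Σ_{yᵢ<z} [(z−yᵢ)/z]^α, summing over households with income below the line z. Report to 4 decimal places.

0.4310

Below the line: $45, $70, $105, $185, $190, $280 (q = 6 of N = 10).
Relative gaps: (325−45)/325 = 0.8615; (325−70)/325 = 0.7846; (325−105)/325 = 0.6769; (325−185)/325 = 0.4308; (325−190)/325 = 0.4154; (325−280)/325 = 0.1385.
Raised to α = 0.5: 0.92819; 0.88579; 0.82275; 0.65633; 0.64450; 0.37210.
Sum = 4.309667; FGT(0.5) = 4.309667 / 10 = 0.4310.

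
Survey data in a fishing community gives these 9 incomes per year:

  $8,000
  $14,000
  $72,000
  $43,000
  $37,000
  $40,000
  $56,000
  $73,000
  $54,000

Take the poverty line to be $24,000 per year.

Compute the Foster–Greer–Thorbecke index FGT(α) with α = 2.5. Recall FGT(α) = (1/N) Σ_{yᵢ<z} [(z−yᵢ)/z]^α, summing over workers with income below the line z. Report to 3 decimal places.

Below z: $8,000, $14,000 (q = 2 of N = 9).
Normalized shortfalls: (24000−8000)/24000 = 0.6667; (24000−14000)/24000 = 0.4167.
Raised to α = 2.5: 0.36289; 0.11207.
Sum = 0.474953; FGT(2.5) = 0.474953 / 9 = 0.053.

0.053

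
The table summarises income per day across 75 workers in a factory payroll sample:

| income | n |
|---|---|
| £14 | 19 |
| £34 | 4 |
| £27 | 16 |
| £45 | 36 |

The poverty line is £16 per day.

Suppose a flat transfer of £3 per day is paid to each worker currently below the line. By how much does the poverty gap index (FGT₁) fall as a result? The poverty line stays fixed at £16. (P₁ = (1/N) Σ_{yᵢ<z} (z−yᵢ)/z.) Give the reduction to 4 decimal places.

Before: below the line — 19×£14; poverty gap index (FGT₁) = 0.031667.
After the £3 transfer: below the line — none; poverty gap index (FGT₁) = 0.000000.
Reduction = 0.031667 − 0.000000 = 0.0317.

0.0317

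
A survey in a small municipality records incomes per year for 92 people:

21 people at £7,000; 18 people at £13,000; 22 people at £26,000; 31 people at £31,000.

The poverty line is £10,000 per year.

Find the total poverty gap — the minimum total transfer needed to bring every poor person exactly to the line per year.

Incomes under z: 21×£7,000 (q = 21 of N = 92).
Individual gaps: 21×(10000−7000) = 63000.
Aggregate gap = £63,000.

£63,000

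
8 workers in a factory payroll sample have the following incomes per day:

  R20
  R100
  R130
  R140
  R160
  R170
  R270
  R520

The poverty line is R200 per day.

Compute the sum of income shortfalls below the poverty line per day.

R480

Incomes under z: R20, R100, R130, R140, R160, R170 (q = 6 of N = 8).
Individual gaps: 200−20 = 180; 200−100 = 100; 200−130 = 70; 200−140 = 60; 200−160 = 40; 200−170 = 30.
Aggregate gap = R480.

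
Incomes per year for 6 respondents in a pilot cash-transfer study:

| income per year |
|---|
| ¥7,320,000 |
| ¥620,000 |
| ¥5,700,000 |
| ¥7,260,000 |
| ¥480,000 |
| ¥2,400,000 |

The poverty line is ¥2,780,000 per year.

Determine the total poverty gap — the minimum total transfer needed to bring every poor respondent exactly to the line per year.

Below the line: ¥480,000, ¥620,000, ¥2,400,000 (q = 3 of N = 6).
Individual gaps: 2780000−480000 = 2300000; 2780000−620000 = 2160000; 2780000−2400000 = 380000.
Aggregate gap = ¥4,840,000.

¥4,840,000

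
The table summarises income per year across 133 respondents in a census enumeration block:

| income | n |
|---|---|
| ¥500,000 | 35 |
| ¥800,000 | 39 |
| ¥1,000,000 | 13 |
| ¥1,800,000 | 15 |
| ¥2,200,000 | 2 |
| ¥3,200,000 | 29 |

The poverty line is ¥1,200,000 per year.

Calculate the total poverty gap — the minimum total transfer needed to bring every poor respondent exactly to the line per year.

Below z: 35×¥500,000, 39×¥800,000, 13×¥1,000,000 (q = 87 of N = 133).
Individual gaps: 35×(1200000−500000) = 24500000; 39×(1200000−800000) = 15600000; 13×(1200000−1000000) = 2600000.
Aggregate gap = ¥42,700,000.

¥42,700,000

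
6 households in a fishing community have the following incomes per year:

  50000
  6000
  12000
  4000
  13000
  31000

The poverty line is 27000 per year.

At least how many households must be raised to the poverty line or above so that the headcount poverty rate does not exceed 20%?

4 of the 6 households are poor, so H = 4/6 = 0.667.
A headcount ratio of at most 20% allows at most ⌊0.20 × 6⌋ = 1 poor households.
So at least 4 − 1 = 3 must be lifted.

3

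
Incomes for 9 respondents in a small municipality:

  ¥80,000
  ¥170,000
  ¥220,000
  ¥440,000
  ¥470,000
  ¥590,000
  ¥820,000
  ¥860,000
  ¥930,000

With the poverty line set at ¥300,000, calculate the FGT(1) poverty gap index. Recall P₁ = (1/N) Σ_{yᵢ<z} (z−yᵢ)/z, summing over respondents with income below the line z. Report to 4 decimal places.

0.1593

Poor units: ¥80,000, ¥170,000, ¥220,000 (q = 3 of N = 9).
Relative gaps: (300000−80000)/300000 = 0.7333; (300000−170000)/300000 = 0.4333; (300000−220000)/300000 = 0.2667.
Σ = 1.433333. Dividing by the full population N = 9 gives P₁ = 0.1593.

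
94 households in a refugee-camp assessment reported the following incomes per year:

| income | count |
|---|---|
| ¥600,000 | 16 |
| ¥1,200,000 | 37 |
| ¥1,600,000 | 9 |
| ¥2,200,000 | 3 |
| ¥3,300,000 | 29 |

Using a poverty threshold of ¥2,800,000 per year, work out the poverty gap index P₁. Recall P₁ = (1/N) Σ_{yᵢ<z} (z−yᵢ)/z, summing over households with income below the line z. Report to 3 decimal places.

Below z: 16×¥600,000, 37×¥1,200,000, 9×¥1,600,000, 3×¥2,200,000 (q = 65 of N = 94).
Relative gaps: (2800000−600000)/2800000 = 0.7857 (×16); (2800000−1200000)/2800000 = 0.5714 (×37); (2800000−1600000)/2800000 = 0.4286 (×9); (2800000−2200000)/2800000 = 0.2143 (×3).
Σ = 38.214286. Dividing by the full population N = 94 gives P₁ = 0.407.

0.407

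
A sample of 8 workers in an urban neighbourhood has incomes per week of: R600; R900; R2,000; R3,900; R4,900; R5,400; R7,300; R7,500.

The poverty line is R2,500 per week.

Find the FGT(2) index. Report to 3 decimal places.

0.128

Below the line: R600, R900, R2,000 (q = 3 of N = 8).
Relative gaps: (2500−600)/2500 = 0.7600; (2500−900)/2500 = 0.6400; (2500−2000)/2500 = 0.2000.
Squared: 0.5776; 0.4096; 0.0400.
Sum = 1.027200; P₂ = 1.027200 / 8 = 0.128.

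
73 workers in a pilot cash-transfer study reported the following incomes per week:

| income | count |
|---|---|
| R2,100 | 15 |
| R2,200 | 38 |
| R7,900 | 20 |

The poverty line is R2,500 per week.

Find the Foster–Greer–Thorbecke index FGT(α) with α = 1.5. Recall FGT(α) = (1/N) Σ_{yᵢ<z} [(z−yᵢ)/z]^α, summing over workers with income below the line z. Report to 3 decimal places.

0.035

Poor units: 15×R2,100, 38×R2,200 (q = 53 of N = 73).
Gap ratios (z−y)/z: (2500−2100)/2500 = 0.1600 (×15); (2500−2200)/2500 = 0.1200 (×38).
Raised to α = 1.5: 0.06400 (×15); 0.04157 (×38).
Sum = 2.539630; FGT(1.5) = 2.539630 / 73 = 0.035.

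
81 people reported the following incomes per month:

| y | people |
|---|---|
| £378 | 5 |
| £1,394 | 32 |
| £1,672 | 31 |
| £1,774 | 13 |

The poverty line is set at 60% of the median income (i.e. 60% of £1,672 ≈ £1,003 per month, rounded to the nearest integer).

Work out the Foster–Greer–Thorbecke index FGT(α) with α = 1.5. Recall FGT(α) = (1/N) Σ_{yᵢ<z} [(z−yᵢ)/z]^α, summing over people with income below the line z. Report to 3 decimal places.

Incomes under z: 5×£378 (q = 5 of N = 81).
Relative gaps: (1003−378)/1003 = 0.6231 (×5).
Raised to α = 1.5: 0.49189 (×5).
Sum = 2.459454; FGT(1.5) = 2.459454 / 81 = 0.030.

0.030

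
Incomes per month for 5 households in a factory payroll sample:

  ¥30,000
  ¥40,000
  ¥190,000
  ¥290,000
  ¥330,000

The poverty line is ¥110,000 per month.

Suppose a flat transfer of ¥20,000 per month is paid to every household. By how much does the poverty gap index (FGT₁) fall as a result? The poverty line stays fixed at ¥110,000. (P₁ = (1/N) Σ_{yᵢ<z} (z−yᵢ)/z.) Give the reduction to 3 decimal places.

Before: below the line — ¥30,000, ¥40,000; poverty gap index (FGT₁) = 0.27273.
After the ¥20,000 transfer: below the line — ¥50,000, ¥60,000; poverty gap index (FGT₁) = 0.20000.
Reduction = 0.27273 − 0.20000 = 0.073.

0.073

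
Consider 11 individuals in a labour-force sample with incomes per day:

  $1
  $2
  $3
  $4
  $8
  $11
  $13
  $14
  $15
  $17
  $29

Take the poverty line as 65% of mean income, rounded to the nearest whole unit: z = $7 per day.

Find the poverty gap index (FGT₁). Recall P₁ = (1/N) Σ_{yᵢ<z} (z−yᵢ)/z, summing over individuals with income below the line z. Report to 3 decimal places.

0.234

Below z: $1, $2, $3, $4 (q = 4 of N = 11).
Normalized shortfalls: (7−1)/7 = 0.8571; (7−2)/7 = 0.7143; (7−3)/7 = 0.5714; (7−4)/7 = 0.4286.
Sum of shortfalls = 2.571429; P₁ averages over all N: 2.571429 / 11 = 0.234.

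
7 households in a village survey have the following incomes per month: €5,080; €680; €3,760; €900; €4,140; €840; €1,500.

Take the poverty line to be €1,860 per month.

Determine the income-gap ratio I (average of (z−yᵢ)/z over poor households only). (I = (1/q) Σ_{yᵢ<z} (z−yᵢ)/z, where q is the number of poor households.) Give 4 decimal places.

0.4731

Poor units: €680, €840, €900, €1,500 (q = 4 of N = 7).
Relative gaps: 0.6344, 0.5484, 0.5161, 0.1935; sum = 1.892473.
I averages over the q = 4 poor units only: 1.892473 / 4 = 0.4731.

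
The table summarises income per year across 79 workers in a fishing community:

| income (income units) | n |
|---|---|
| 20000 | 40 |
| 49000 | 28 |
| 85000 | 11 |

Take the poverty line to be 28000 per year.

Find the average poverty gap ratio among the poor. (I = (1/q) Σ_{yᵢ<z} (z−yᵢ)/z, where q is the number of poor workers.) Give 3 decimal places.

Below the line: 40×20000 (q = 40 of N = 79).
Relative gaps: 0.2857 (×40); sum = 11.428571.
I averages over the q = 40 poor units only: 11.428571 / 40 = 0.286.

0.286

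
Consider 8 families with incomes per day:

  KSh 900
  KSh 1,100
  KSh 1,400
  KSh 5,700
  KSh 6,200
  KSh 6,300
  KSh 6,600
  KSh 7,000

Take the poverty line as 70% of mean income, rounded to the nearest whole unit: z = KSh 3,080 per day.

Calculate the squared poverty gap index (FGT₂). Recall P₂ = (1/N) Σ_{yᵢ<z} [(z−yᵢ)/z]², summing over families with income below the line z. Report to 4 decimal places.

Poor units: KSh 900, KSh 1,100, KSh 1,400 (q = 3 of N = 8).
Gap ratios (z−y)/z: (3080−900)/3080 = 0.7078; (3080−1100)/3080 = 0.6429; (3080−1400)/3080 = 0.5455.
Squared: 0.5010; 0.4133; 0.2975.
Sum = 1.211756; P₂ = 1.211756 / 8 = 0.1515.

0.1515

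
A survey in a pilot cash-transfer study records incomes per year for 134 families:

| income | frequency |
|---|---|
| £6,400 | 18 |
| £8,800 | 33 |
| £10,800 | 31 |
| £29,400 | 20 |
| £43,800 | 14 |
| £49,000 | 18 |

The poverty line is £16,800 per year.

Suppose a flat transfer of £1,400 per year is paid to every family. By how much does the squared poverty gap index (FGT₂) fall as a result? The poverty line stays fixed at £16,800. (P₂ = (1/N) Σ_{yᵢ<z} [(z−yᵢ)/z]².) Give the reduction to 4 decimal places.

0.0429

Before: below the line — 18×£6,400, 33×£8,800, 31×£10,800; squared poverty gap index (FGT₂) = 0.136829.
After the £1,400 transfer: below the line — 18×£7,800, 33×£10,200, 31×£12,200; squared poverty gap index (FGT₂) = 0.093903.
Reduction = 0.136829 − 0.093903 = 0.0429.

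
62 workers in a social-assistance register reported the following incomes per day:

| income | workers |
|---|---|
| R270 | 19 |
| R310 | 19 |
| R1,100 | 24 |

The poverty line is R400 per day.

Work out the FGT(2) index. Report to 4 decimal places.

Below the line: 19×R270, 19×R310 (q = 38 of N = 62).
Normalized shortfalls: (400−270)/400 = 0.3250 (×19); (400−310)/400 = 0.2250 (×19).
Squared: 0.1056 (×19); 0.0506 (×19).
Sum = 2.968750; P₂ = 2.968750 / 62 = 0.0479.

0.0479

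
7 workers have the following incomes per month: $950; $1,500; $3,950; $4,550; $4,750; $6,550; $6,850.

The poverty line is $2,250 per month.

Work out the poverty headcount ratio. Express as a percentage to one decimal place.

28.6%

2 of the 7 workers have income below $2,250.
H = 2/7 = 28.6%.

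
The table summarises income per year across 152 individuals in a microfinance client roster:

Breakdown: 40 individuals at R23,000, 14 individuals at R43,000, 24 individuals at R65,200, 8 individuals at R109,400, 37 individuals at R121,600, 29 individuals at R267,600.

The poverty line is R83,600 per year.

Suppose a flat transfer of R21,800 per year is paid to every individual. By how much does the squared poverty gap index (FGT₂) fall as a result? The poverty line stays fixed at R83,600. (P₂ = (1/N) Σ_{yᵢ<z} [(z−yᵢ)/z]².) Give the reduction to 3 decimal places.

0.106

Before: below the line — 40×R23,000, 14×R43,000, 24×R65,200; squared poverty gap index (FGT₂) = 0.16765.
After the R21,800 transfer: below the line — 40×R44,800, 14×R64,800; squared poverty gap index (FGT₂) = 0.06134.
Reduction = 0.16765 − 0.06134 = 0.106.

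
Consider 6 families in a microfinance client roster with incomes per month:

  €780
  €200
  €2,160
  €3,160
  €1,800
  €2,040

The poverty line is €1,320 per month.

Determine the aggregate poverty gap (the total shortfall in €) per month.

Below z: €200, €780 (q = 2 of N = 6).
Individual gaps: 1320−200 = 1120; 1320−780 = 540.
Aggregate gap = €1,660.

€1,660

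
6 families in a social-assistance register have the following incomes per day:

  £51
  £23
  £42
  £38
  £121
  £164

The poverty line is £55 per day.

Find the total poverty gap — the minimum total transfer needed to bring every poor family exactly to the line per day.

Below the line: £23, £38, £42, £51 (q = 4 of N = 6).
Individual gaps: 55−23 = 32; 55−38 = 17; 55−42 = 13; 55−51 = 4.
Aggregate gap = £66.

£66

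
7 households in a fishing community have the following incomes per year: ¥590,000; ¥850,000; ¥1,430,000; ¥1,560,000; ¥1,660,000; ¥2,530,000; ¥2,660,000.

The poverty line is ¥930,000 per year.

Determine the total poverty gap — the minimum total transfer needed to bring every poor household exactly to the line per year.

¥420,000

Incomes under z: ¥590,000, ¥850,000 (q = 2 of N = 7).
Individual gaps: 930000−590000 = 340000; 930000−850000 = 80000.
Aggregate gap = ¥420,000.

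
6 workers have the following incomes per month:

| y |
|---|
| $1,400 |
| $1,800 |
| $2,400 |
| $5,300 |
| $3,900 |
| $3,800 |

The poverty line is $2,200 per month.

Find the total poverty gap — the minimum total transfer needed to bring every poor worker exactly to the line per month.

Incomes under z: $1,400, $1,800 (q = 2 of N = 6).
Individual gaps: 2200−1400 = 800; 2200−1800 = 400.
Aggregate gap = $1,200.

$1,200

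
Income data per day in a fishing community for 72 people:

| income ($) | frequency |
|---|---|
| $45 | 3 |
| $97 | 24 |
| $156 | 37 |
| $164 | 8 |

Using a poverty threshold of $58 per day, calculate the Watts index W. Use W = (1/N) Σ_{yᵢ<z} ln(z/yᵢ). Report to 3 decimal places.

0.011

Below the line: 3×$45 (q = 3 of N = 72).
Log gaps: ln(58/45) = 0.2538 (×3).
W = 0.761342 / 72 = 0.011.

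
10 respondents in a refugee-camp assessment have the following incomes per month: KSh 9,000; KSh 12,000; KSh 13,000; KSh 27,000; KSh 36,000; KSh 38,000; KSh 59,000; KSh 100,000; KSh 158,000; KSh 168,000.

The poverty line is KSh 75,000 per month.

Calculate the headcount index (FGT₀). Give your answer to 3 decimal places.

7 of the 10 respondents have income below KSh 75,000.
H = 7/10 = 0.700.

0.700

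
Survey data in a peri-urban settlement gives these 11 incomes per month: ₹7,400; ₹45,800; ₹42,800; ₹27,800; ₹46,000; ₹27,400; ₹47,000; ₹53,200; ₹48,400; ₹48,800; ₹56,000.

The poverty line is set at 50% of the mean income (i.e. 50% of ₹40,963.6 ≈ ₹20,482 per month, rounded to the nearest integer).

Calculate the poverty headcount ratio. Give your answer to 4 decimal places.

1 of the 11 families have income below ₹20,482.
H = 1/11 = 0.0909.

0.0909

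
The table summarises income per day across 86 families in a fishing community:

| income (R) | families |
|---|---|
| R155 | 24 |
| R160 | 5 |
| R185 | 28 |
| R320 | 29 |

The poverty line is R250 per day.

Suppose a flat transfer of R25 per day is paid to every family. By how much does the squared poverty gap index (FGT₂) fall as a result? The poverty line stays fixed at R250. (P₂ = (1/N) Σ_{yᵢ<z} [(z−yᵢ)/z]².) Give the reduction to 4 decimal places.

Before: below the line — 24×R155, 5×R160, 28×R185; squared poverty gap index (FGT₂) = 0.069842.
After the R25 transfer: below the line — 24×R180, 5×R185, 28×R210; squared poverty gap index (FGT₂) = 0.034144.
Reduction = 0.069842 − 0.034144 = 0.0357.

0.0357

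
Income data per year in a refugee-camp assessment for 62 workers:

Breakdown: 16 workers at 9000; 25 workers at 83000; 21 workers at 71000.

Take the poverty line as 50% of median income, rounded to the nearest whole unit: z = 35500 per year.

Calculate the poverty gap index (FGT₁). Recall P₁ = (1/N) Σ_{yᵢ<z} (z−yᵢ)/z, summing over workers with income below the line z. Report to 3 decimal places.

Poor units: 16×9000 (q = 16 of N = 62).
Relative gaps: (35500−9000)/35500 = 0.7465 (×16).
Σ = 11.943662. Dividing by the full population N = 62 gives P₁ = 0.193.

0.193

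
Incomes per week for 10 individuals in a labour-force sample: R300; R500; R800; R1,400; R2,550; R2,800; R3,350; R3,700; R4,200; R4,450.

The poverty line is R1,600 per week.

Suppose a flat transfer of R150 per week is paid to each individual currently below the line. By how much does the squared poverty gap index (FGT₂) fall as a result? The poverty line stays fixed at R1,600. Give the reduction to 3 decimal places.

Before: below the line — R300, R500, R800, R1,400; squared poverty gap index (FGT₂) = 0.13984.
After the R150 transfer: below the line — R450, R650, R950, R1,550; squared poverty gap index (FGT₂) = 0.10352.
Reduction = 0.13984 − 0.10352 = 0.036.

0.036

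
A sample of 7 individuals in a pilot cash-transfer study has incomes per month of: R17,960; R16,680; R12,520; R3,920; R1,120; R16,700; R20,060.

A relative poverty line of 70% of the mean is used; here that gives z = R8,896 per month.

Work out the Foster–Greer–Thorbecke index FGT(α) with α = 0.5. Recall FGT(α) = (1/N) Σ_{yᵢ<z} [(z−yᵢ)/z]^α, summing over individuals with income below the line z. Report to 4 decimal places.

0.2404

Incomes under z: R1,120, R3,920 (q = 2 of N = 7).
Relative gaps: (8896−1120)/8896 = 0.8741; (8896−3920)/8896 = 0.5594.
Raised to α = 0.5: 0.93493; 0.74790.
Sum = 1.682832; FGT(0.5) = 1.682832 / 7 = 0.2404.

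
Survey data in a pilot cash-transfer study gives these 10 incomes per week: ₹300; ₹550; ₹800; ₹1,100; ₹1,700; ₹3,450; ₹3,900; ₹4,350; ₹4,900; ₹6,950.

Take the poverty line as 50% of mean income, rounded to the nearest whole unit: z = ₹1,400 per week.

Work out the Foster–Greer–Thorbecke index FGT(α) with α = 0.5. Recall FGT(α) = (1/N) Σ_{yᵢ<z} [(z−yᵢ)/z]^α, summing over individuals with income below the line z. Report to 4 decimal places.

Incomes under z: ₹300, ₹550, ₹800, ₹1,100 (q = 4 of N = 10).
Relative gaps: (1400−300)/1400 = 0.7857; (1400−550)/1400 = 0.6071; (1400−800)/1400 = 0.4286; (1400−1100)/1400 = 0.2143.
Raised to α = 0.5: 0.88641; 0.77919; 0.65465; 0.46291.
Sum = 2.783163; FGT(0.5) = 2.783163 / 10 = 0.2783.

0.2783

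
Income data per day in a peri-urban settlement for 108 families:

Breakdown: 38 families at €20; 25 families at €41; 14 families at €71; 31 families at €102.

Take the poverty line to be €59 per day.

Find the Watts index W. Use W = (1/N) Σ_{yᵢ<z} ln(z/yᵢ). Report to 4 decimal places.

0.4649

Incomes under z: 38×€20, 25×€41 (q = 63 of N = 108).
Log shortfalls: ln(59/20) = 1.0818 (×38); ln(59/41) = 0.3640 (×25).
W = 50.207731 / 108 = 0.4649.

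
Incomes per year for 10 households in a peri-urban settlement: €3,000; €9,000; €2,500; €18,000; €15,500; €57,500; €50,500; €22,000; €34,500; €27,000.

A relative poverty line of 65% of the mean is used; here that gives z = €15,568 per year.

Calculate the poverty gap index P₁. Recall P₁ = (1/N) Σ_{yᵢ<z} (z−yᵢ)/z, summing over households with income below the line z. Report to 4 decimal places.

0.2073

Below z: €2,500, €3,000, €9,000, €15,500 (q = 4 of N = 10).
Gap ratios (z−y)/z: (15568−2500)/15568 = 0.8394; (15568−3000)/15568 = 0.8073; (15568−9000)/15568 = 0.4219; (15568−15500)/15568 = 0.0044.
Σ = 2.072970. Dividing by the full population N = 10 gives P₁ = 0.2073.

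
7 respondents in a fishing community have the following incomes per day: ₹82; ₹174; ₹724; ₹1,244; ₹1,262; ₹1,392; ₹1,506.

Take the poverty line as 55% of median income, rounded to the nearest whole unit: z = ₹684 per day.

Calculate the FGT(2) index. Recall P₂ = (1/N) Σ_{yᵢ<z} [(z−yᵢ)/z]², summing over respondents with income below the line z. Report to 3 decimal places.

0.190

Poor units: ₹82, ₹174 (q = 2 of N = 7).
Gap ratios (z−y)/z: (684−82)/684 = 0.8801; (684−174)/684 = 0.7456.
Squared: 0.7746; 0.5559.
Sum = 1.330546; P₂ = 1.330546 / 7 = 0.190.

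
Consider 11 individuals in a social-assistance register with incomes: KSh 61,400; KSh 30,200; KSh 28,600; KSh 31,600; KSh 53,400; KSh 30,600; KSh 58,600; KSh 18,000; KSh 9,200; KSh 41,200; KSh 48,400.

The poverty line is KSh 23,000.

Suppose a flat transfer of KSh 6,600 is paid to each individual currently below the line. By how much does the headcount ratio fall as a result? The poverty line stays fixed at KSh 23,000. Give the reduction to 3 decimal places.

0.091

Before: below the line — KSh 9,200, KSh 18,000; headcount ratio = 0.18182.
After the KSh 6,600 transfer: below the line — KSh 15,800; headcount ratio = 0.09091.
Reduction = 0.18182 − 0.09091 = 0.091.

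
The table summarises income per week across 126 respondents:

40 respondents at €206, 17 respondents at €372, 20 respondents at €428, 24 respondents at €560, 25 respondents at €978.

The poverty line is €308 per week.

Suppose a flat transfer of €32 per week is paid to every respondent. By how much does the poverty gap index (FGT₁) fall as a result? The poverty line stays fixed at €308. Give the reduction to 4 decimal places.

Before: below the line — 40×€206; poverty gap index (FGT₁) = 0.105133.
After the €32 transfer: below the line — 40×€238; poverty gap index (FGT₁) = 0.072150.
Reduction = 0.105133 − 0.072150 = 0.0330.

0.0330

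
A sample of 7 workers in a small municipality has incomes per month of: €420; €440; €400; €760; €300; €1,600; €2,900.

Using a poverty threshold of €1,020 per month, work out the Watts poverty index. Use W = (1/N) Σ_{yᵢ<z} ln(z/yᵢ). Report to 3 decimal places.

Below z: €300, €400, €420, €440, €760 (q = 5 of N = 7).
ln(z/y) terms: ln(1020/300) = 1.2238; ln(1020/400) = 0.9361; ln(1020/420) = 0.8873; ln(1020/440) = 0.8408; ln(1020/760) = 0.2942.
W = 4.182195 / 7 = 0.597.

0.597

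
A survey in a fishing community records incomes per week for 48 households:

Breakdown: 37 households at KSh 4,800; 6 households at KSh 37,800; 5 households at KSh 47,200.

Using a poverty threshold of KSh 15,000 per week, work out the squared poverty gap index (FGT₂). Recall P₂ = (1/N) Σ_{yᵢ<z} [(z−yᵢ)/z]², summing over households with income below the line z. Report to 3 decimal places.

Below the line: 37×KSh 4,800 (q = 37 of N = 48).
Relative gaps: (15000−4800)/15000 = 0.6800 (×37).
Squared: 0.4624 (×37).
Sum = 17.108800; P₂ = 17.108800 / 48 = 0.356.

0.356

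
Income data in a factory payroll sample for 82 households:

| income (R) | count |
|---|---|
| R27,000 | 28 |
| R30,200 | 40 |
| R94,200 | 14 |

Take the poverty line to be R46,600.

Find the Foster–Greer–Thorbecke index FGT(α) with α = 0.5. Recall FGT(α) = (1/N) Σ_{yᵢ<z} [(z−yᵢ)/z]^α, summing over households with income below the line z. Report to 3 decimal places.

Incomes under z: 28×R27,000, 40×R30,200 (q = 68 of N = 82).
Normalized shortfalls: (46600−27000)/46600 = 0.4206 (×28); (46600−30200)/46600 = 0.3519 (×40).
Raised to α = 0.5: 0.64854 (×28); 0.59324 (×40).
Sum = 41.888570; FGT(0.5) = 41.888570 / 82 = 0.511.

0.511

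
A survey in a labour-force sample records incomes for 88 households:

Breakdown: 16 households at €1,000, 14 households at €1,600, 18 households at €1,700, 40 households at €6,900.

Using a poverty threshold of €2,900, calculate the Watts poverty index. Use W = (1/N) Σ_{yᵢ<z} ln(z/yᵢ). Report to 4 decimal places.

Below z: 16×€1,000, 14×€1,600, 18×€1,700 (q = 48 of N = 88).
Log shortfalls: ln(2900/1000) = 1.0647 (×16); ln(2900/1600) = 0.5947 (×14); ln(2900/1700) = 0.5341 (×18).
W = 34.974756 / 88 = 0.3974.

0.3974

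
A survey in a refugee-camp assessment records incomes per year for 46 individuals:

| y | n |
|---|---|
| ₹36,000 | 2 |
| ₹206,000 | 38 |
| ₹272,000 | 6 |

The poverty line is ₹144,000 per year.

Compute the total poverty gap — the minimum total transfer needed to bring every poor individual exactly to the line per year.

Below z: 2×₹36,000 (q = 2 of N = 46).
Individual gaps: 2×(144000−36000) = 216000.
Aggregate gap = ₹216,000.

₹216,000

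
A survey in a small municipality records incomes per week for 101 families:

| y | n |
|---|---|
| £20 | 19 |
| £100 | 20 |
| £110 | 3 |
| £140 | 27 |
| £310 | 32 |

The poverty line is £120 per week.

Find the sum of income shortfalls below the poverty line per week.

Poor units: 19×£20, 20×£100, 3×£110 (q = 42 of N = 101).
Individual gaps: 19×(120−20) = 1900; 20×(120−100) = 400; 3×(120−110) = 30.
Aggregate gap = £2,330.

£2,330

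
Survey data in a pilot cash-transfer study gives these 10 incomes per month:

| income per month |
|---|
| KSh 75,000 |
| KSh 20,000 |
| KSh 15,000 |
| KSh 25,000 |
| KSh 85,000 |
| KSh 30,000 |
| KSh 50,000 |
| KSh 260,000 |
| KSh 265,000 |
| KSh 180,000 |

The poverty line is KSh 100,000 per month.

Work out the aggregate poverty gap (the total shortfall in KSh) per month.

KSh 400,000

Below the line: KSh 15,000, KSh 20,000, KSh 25,000, KSh 30,000, KSh 50,000, KSh 75,000, KSh 85,000 (q = 7 of N = 10).
Individual gaps: 100000−15000 = 85000; 100000−20000 = 80000; 100000−25000 = 75000; 100000−30000 = 70000; 100000−50000 = 50000; 100000−75000 = 25000; 100000−85000 = 15000.
Aggregate gap = KSh 400,000.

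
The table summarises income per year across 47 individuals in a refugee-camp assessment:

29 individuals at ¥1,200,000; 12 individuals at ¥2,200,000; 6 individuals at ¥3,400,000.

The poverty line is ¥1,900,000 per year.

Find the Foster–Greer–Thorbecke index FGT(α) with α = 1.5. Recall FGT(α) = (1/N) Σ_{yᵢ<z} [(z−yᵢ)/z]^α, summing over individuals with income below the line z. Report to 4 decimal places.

Incomes under z: 29×¥1,200,000 (q = 29 of N = 47).
Gap ratios (z−y)/z: (1900000−1200000)/1900000 = 0.3684 (×29).
Raised to α = 1.5: 0.22362 (×29).
Sum = 6.485070; FGT(1.5) = 6.485070 / 47 = 0.1380.

0.1380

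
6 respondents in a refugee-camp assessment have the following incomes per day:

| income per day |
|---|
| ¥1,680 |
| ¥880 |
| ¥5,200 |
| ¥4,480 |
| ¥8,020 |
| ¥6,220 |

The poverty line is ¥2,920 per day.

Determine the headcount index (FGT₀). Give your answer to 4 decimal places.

0.3333

2 of the 6 respondents have income below ¥2,920.
H = 2/6 = 0.3333.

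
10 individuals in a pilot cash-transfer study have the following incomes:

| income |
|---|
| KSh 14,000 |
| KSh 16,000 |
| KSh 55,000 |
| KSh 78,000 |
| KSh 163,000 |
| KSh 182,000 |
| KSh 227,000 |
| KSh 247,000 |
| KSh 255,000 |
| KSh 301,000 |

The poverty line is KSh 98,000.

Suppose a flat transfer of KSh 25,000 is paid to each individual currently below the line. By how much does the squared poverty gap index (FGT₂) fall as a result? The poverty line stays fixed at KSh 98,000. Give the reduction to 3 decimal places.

0.093

Before: below the line — KSh 14,000, KSh 16,000, KSh 55,000, KSh 78,000; squared poverty gap index (FGT₂) = 0.16690.
After the KSh 25,000 transfer: below the line — KSh 39,000, KSh 41,000, KSh 80,000; squared poverty gap index (FGT₂) = 0.07345.
Reduction = 0.16690 − 0.07345 = 0.093.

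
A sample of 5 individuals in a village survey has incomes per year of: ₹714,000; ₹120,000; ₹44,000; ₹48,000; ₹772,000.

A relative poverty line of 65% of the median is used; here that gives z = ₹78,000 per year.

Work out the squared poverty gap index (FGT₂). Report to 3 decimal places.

Incomes under z: ₹44,000, ₹48,000 (q = 2 of N = 5).
Relative gaps: (78000−44000)/78000 = 0.4359; (78000−48000)/78000 = 0.3846.
Squared: 0.1900; 0.1479.
Sum = 0.337936; P₂ = 0.337936 / 5 = 0.068.

0.068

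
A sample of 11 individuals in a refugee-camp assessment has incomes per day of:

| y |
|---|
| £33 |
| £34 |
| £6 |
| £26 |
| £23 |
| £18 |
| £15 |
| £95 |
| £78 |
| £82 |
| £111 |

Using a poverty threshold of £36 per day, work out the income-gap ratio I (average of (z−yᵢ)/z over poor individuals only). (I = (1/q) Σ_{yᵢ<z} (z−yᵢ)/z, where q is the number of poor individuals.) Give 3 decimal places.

Below the line: £6, £15, £18, £23, £26, £33, £34 (q = 7 of N = 11).
Shortfall ratios (z−y)/z: 0.8333, 0.5833, 0.5000, 0.3611, 0.2778, 0.0833, 0.0556; sum = 2.694444.
I averages over the q = 7 poor units only: 2.694444 / 7 = 0.385.

0.385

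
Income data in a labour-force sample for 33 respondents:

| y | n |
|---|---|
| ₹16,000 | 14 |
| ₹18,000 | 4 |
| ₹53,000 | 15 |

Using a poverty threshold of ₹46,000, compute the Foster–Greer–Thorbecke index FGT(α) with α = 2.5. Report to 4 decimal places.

0.1808

Below z: 14×₹16,000, 4×₹18,000 (q = 18 of N = 33).
Normalized shortfalls: (46000−16000)/46000 = 0.6522 (×14); (46000−18000)/46000 = 0.6087 (×4).
Raised to α = 2.5: 0.34349 (×14); 0.28907 (×4).
Sum = 5.965072; FGT(2.5) = 5.965072 / 33 = 0.1808.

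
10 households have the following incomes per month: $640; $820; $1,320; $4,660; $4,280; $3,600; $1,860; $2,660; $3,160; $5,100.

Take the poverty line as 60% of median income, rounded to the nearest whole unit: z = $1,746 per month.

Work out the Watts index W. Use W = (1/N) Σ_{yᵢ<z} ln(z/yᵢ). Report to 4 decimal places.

0.2039

Below z: $640, $820, $1,320 (q = 3 of N = 10).
Log shortfalls: ln(1746/640) = 1.0036; ln(1746/820) = 0.7558; ln(1746/1320) = 0.2797.
W = 2.039089 / 10 = 0.2039.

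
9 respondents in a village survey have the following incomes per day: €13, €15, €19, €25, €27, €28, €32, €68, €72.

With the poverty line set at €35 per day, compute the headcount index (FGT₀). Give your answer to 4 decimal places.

7 of the 9 respondents have income below €35.
H = 7/9 = 0.7778.

0.7778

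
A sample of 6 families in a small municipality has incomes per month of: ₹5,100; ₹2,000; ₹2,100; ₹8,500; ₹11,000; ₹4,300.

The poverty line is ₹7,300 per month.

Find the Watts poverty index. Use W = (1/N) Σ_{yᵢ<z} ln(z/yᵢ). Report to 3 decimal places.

Incomes under z: ₹2,000, ₹2,100, ₹4,300, ₹5,100 (q = 4 of N = 6).
Log gaps: ln(7300/2000) = 1.2947; ln(7300/2100) = 1.2459; ln(7300/4300) = 0.5293; ln(7300/5100) = 0.3586.
W = 3.428557 / 6 = 0.571.

0.571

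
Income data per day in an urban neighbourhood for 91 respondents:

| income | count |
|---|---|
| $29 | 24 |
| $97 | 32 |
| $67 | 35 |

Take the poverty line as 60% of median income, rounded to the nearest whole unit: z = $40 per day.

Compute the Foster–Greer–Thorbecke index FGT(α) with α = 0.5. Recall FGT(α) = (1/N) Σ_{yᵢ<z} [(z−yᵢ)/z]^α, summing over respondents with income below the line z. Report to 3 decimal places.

Below the line: 24×$29 (q = 24 of N = 91).
Shortfall ratios: (40−29)/40 = 0.2750 (×24).
Raised to α = 0.5: 0.52440 (×24).
Sum = 12.585706; FGT(0.5) = 12.585706 / 91 = 0.138.

0.138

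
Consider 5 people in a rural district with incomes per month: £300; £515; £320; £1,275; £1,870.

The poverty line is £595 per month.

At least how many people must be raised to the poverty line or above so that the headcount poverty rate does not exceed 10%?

3

3 of the 5 people are poor, so H = 3/5 = 0.600.
A headcount ratio of at most 10% allows at most ⌊0.10 × 5⌋ = 0 poor people.
So at least 3 − 0 = 3 must be lifted.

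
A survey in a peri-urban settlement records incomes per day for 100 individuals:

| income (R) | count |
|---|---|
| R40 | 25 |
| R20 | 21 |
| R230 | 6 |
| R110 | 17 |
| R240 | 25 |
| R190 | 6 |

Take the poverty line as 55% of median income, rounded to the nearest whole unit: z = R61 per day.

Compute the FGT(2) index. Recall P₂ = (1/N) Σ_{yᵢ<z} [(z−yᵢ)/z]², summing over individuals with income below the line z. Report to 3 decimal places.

0.124

Below z: 21×R20, 25×R40 (q = 46 of N = 100).
Normalized shortfalls: (61−20)/61 = 0.6721 (×21); (61−40)/61 = 0.3443 (×25).
Squared: 0.4518 (×21); 0.1185 (×25).
Sum = 12.449879; P₂ = 12.449879 / 100 = 0.124.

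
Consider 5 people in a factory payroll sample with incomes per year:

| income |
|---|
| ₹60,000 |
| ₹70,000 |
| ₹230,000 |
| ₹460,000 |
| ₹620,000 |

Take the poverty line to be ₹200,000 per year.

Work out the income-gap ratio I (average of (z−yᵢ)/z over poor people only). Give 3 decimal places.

0.675

Below z: ₹60,000, ₹70,000 (q = 2 of N = 5).
Relative gaps: 0.7000, 0.6500; sum = 1.350000.
The income-gap ratio divides by q (the poor only): 1.350000 / 2 = 0.675.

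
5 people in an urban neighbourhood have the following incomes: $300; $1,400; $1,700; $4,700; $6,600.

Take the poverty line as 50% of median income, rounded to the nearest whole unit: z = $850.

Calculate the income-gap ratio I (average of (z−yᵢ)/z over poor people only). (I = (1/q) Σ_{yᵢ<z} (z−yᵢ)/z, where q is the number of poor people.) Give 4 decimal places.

0.6471

Below z: $300 (q = 1 of N = 5).
Shortfall ratios (z−y)/z: 0.6471; sum = 0.647059.
The income-gap ratio divides by q (the poor only): 0.647059 / 1 = 0.6471.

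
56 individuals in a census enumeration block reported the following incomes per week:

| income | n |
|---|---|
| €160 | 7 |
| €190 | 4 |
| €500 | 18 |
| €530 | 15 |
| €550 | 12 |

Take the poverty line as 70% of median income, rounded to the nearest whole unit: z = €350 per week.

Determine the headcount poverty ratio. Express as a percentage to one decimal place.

19.6%

11 of the 56 individuals have income below €350.
H = 11/56 = 19.6%.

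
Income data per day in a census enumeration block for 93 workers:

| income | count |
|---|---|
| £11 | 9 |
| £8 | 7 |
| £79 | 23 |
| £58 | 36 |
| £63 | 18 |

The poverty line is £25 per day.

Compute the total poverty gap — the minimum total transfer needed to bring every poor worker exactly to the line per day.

Below the line: 7×£8, 9×£11 (q = 16 of N = 93).
Individual gaps: 7×(25−8) = 119; 9×(25−11) = 126.
Aggregate gap = £245.

£245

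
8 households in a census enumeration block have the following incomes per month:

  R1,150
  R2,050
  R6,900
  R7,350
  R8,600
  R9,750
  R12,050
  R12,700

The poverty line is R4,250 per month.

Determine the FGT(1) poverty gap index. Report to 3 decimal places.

Incomes under z: R1,150, R2,050 (q = 2 of N = 8).
Gap ratios (z−y)/z: (4250−1150)/4250 = 0.7294; (4250−2050)/4250 = 0.5176.
Sum of shortfalls = 1.247059; P₁ averages over all N: 1.247059 / 8 = 0.156.

0.156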